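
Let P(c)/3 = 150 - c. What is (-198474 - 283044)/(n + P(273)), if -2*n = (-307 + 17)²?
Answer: 481518/42419 ≈ 11.351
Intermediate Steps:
P(c) = 450 - 3*c (P(c) = 3*(150 - c) = 450 - 3*c)
n = -42050 (n = -(-307 + 17)²/2 = -½*(-290)² = -½*84100 = -42050)
(-198474 - 283044)/(n + P(273)) = (-198474 - 283044)/(-42050 + (450 - 3*273)) = -481518/(-42050 + (450 - 819)) = -481518/(-42050 - 369) = -481518/(-42419) = -481518*(-1/42419) = 481518/42419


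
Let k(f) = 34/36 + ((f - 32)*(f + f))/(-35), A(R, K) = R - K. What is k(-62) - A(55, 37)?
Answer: -220553/630 ≈ -350.08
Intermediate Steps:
k(f) = 17/18 - 2*f*(-32 + f)/35 (k(f) = 34*(1/36) + ((-32 + f)*(2*f))*(-1/35) = 17/18 + (2*f*(-32 + f))*(-1/35) = 17/18 - 2*f*(-32 + f)/35)
k(-62) - A(55, 37) = (17/18 - 2/35*(-62)² + (64/35)*(-62)) - (55 - 1*37) = (17/18 - 2/35*3844 - 3968/35) - (55 - 37) = (17/18 - 7688/35 - 3968/35) - 1*18 = -209213/630 - 18 = -220553/630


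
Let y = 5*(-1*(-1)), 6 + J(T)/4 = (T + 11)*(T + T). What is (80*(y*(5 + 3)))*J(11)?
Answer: 6118400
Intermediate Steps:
J(T) = -24 + 8*T*(11 + T) (J(T) = -24 + 4*((T + 11)*(T + T)) = -24 + 4*((11 + T)*(2*T)) = -24 + 4*(2*T*(11 + T)) = -24 + 8*T*(11 + T))
y = 5 (y = 5*1 = 5)
(80*(y*(5 + 3)))*J(11) = (80*(5*(5 + 3)))*(-24 + 8*11² + 88*11) = (80*(5*8))*(-24 + 8*121 + 968) = (80*40)*(-24 + 968 + 968) = 3200*1912 = 6118400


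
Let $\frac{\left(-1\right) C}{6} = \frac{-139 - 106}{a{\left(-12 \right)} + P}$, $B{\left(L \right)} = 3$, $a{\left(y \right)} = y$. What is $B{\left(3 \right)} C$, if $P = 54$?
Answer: $105$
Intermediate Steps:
$C = 35$ ($C = - 6 \frac{-139 - 106}{-12 + 54} = - 6 \left(- \frac{245}{42}\right) = - 6 \left(\left(-245\right) \frac{1}{42}\right) = \left(-6\right) \left(- \frac{35}{6}\right) = 35$)
$B{\left(3 \right)} C = 3 \cdot 35 = 105$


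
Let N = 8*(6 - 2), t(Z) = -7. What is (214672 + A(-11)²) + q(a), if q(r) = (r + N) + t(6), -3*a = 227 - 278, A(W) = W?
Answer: 214835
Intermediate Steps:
N = 32 (N = 8*4 = 32)
a = 17 (a = -(227 - 278)/3 = -⅓*(-51) = 17)
q(r) = 25 + r (q(r) = (r + 32) - 7 = (32 + r) - 7 = 25 + r)
(214672 + A(-11)²) + q(a) = (214672 + (-11)²) + (25 + 17) = (214672 + 121) + 42 = 214793 + 42 = 214835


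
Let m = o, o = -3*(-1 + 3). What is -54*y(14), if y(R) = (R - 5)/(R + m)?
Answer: -243/4 ≈ -60.750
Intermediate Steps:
o = -6 (o = -3*2 = -6)
m = -6
y(R) = (-5 + R)/(-6 + R) (y(R) = (R - 5)/(R - 6) = (-5 + R)/(-6 + R))
-54*y(14) = -54*(-5 + 14)/(-6 + 14) = -54*9/8 = -243/4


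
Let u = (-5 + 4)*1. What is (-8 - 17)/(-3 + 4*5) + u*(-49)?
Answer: 808/17 ≈ 47.529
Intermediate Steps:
u = -1 (u = -1*1 = -1)
(-8 - 17)/(-3 + 4*5) + u*(-49) = (-8 - 17)/(-3 + 4*5) - 1*(-49) = -25/(-3 + 20) + 49 = -25/17 + 49 = 808/17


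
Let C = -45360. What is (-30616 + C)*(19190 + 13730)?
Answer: -2501129920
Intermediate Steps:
(-30616 + C)*(19190 + 13730) = (-30616 - 45360)*(19190 + 13730) = -75976*32920 = -2501129920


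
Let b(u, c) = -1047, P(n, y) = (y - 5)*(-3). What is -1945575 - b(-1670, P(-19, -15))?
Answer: -1944528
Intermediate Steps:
P(n, y) = 15 - 3*y (P(n, y) = (-5 + y)*(-3) = 15 - 3*y)
-1945575 - b(-1670, P(-19, -15)) = -1945575 - 1*(-1047) = -1945575 + 1047 = -1944528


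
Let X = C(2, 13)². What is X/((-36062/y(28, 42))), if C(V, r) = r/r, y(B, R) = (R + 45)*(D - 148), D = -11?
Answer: 13833/36062 ≈ 0.38359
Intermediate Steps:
y(B, R) = -7155 - 159*R (y(B, R) = (R + 45)*(-11 - 148) = (45 + R)*(-159) = -7155 - 159*R)
C(V, r) = 1
X = 1 (X = 1² = 1)
X/((-36062/y(28, 42))) = 1/(-36062/(-7155 - 159*42)) = 1/(-36062/(-7155 - 6678)) = 1/(-36062/(-13833)) = 1/(-36062*(-1/13833)) = 1/(36062/13833) = 1*(13833/36062) = 13833/36062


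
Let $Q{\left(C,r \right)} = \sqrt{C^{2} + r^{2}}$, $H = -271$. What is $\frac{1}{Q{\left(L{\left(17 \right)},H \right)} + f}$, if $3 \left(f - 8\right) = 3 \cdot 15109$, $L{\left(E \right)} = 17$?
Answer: $\frac{15117}{228449959} - \frac{\sqrt{73730}}{228449959} \approx 6.4983 \cdot 10^{-5}$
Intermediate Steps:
$f = 15117$ ($f = 8 + \frac{3 \cdot 15109}{3} = 8 + \frac{1}{3} \cdot 45327 = 8 + 15109 = 15117$)
$\frac{1}{Q{\left(L{\left(17 \right)},H \right)} + f} = \frac{1}{\sqrt{17^{2} + \left(-271\right)^{2}} + 15117} = \frac{1}{\sqrt{289 + 73441} + 15117} = \frac{1}{\sqrt{73730} + 15117} = \frac{1}{15117 + \sqrt{73730}}$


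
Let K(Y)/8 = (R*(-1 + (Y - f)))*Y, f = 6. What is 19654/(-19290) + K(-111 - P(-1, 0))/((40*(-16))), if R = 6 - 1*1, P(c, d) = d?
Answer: -63243721/77160 ≈ -819.64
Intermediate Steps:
R = 5 (R = 6 - 1 = 5)
K(Y) = 8*Y*(-35 + 5*Y) (K(Y) = 8*((5*(-1 + (Y - 1*6)))*Y) = 8*((5*(-1 + (Y - 6)))*Y) = 8*((5*(-1 + (-6 + Y)))*Y) = 8*((5*(-7 + Y))*Y) = 8*((-35 + 5*Y)*Y) = 8*(Y*(-35 + 5*Y)) = 8*Y*(-35 + 5*Y))
19654/(-19290) + K(-111 - P(-1, 0))/((40*(-16))) = 19654/(-19290) + (40*(-111 - 1*0)*(-7 + (-111 - 1*0)))/((40*(-16))) = 19654*(-1/19290) + (40*(-111 + 0)*(-7 + (-111 + 0)))/(-640) = -9827/9645 + (40*(-111)*(-7 - 111))*(-1/640) = -9827/9645 + (40*(-111)*(-118))*(-1/640) = -9827/9645 + 523920*(-1/640) = -9827/9645 - 6549/8 = -63243721/77160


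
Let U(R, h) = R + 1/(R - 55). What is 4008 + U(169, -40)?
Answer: 476179/114 ≈ 4177.0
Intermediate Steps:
U(R, h) = R + 1/(-55 + R)
4008 + U(169, -40) = 4008 + (1 + 169**2 - 55*169)/(-55 + 169) = 4008 + (1 + 28561 - 9295)/114 = 4008 + (1/114)*19267 = 4008 + 19267/114 = 476179/114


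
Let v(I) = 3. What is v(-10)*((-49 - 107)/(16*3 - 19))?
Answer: -468/29 ≈ -16.138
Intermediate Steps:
v(-10)*((-49 - 107)/(16*3 - 19)) = 3*((-49 - 107)/(16*3 - 19)) = 3*(-156/(48 - 19)) = 3*(-156/29) = -468/29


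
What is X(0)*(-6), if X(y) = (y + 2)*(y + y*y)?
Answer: 0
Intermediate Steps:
X(y) = (2 + y)*(y + y²)
X(0)*(-6) = (0*(2 + 0² + 3*0))*(-6) = (0*(2 + 0 + 0))*(-6) = (0*2)*(-6) = 0*(-6) = 0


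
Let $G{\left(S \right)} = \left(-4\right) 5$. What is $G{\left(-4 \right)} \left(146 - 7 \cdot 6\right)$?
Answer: $-2080$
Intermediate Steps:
$G{\left(S \right)} = -20$
$G{\left(-4 \right)} \left(146 - 7 \cdot 6\right) = - 20 \left(146 - 7 \cdot 6\right) = - 20 \left(146 - 42\right) = \left(-20\right) 104 = -2080$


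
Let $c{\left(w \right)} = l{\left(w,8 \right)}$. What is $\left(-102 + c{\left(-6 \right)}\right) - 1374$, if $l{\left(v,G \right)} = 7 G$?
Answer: $-1420$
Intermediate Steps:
$c{\left(w \right)} = 56$ ($c{\left(w \right)} = 7 \cdot 8 = 56$)
$\left(-102 + c{\left(-6 \right)}\right) - 1374 = \left(-102 + 56\right) - 1374 = -46 - 1374 = -1420$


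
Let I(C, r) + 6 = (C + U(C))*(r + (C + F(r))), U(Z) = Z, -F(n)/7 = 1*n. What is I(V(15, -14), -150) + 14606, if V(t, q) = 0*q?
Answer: 14600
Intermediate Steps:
F(n) = -7*n
V(t, q) = 0
I(C, r) = -6 + 2*C*(C - 6*r) (I(C, r) = -6 + (C + C)*(r + (C - 7*r)) = -6 + (2*C)*(C - 6*r) = -6 + 2*C*(C - 6*r))
I(V(15, -14), -150) + 14606 = (-6 + 2*0² - 12*0*(-150)) + 14606 = (-6 + 2*0 + 0) + 14606 = (-6 + 0 + 0) + 14606 = -6 + 14606 = 14600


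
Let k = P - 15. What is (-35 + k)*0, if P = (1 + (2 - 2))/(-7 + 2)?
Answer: 0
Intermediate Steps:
P = -⅕ (P = (1 + 0)/(-5) = 1*(-⅕) = -⅕ ≈ -0.20000)
k = -76/5 (k = -⅕ - 15 = -76/5 ≈ -15.200)
(-35 + k)*0 = (-35 - 76/5)*0 = -251/5*0 = 0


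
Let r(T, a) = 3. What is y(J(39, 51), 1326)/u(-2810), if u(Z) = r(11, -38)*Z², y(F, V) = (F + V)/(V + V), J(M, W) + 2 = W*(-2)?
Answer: 47/2416206600 ≈ 1.9452e-8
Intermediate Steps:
J(M, W) = -2 - 2*W (J(M, W) = -2 + W*(-2) = -2 - 2*W)
y(F, V) = (F + V)/(2*V) (y(F, V) = (F + V)/((2*V)) = (F + V)*(1/(2*V)) = (F + V)/(2*V))
u(Z) = 3*Z²
y(J(39, 51), 1326)/u(-2810) = ((½)*((-2 - 2*51) + 1326)/1326)/((3*(-2810)²)) = ((½)*(1/1326)*((-2 - 102) + 1326))/((3*7896100)) = ((½)*(1/1326)*(-104 + 1326))/23688300 = ((½)*(1/1326)*1222)*(1/23688300) = (47/102)*(1/23688300) = 47/2416206600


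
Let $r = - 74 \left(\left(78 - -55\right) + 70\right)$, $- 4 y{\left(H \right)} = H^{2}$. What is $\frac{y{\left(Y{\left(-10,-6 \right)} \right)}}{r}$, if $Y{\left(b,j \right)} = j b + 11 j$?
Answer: $\frac{9}{15022} \approx 0.00059912$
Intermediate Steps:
$Y{\left(b,j \right)} = 11 j + b j$ ($Y{\left(b,j \right)} = b j + 11 j = 11 j + b j$)
$y{\left(H \right)} = - \frac{H^{2}}{4}$
$r = -15022$ ($r = - 74 \left(\left(78 + 55\right) + 70\right) = - 74 \left(133 + 70\right) = \left(-74\right) 203 = -15022$)
$\frac{y{\left(Y{\left(-10,-6 \right)} \right)}}{r} = \frac{\left(- \frac{1}{4}\right) \left(- 6 \left(11 - 10\right)\right)^{2}}{-15022} = - \frac{\left(\left(-6\right) 1\right)^{2}}{4} \left(- \frac{1}{15022}\right) = - \frac{\left(-6\right)^{2}}{4} \left(- \frac{1}{15022}\right) = \left(- \frac{1}{4}\right) 36 \left(- \frac{1}{15022}\right) = \left(-9\right) \left(- \frac{1}{15022}\right) = \frac{9}{15022}$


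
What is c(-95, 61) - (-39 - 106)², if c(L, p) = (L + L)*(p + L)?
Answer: -14565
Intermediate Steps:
c(L, p) = 2*L*(L + p) (c(L, p) = (2*L)*(L + p) = 2*L*(L + p))
c(-95, 61) - (-39 - 106)² = 2*(-95)*(-95 + 61) - (-39 - 106)² = 2*(-95)*(-34) - 1*(-145)² = 6460 - 1*21025 = 6460 - 21025 = -14565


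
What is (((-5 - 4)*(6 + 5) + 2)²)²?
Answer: 88529281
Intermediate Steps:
(((-5 - 4)*(6 + 5) + 2)²)² = ((-9*11 + 2)²)² = ((-99 + 2)²)² = ((-97)²)² = 9409² = 88529281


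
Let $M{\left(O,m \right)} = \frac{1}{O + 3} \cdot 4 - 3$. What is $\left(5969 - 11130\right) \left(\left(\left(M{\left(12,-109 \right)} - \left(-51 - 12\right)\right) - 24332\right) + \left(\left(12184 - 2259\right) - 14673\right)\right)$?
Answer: $\frac{2246562656}{15} \approx 1.4977 \cdot 10^{8}$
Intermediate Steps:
$M{\left(O,m \right)} = -3 + \frac{4}{3 + O}$ ($M{\left(O,m \right)} = \frac{1}{3 + O} 4 - 3 = \frac{4}{3 + O} - 3 = -3 + \frac{4}{3 + O}$)
$\left(5969 - 11130\right) \left(\left(\left(M{\left(12,-109 \right)} - \left(-51 - 12\right)\right) - 24332\right) + \left(\left(12184 - 2259\right) - 14673\right)\right) = \left(5969 - 11130\right) \left(\left(\left(\frac{-5 - 36}{3 + 12} - \left(-51 - 12\right)\right) - 24332\right) + \left(\left(12184 - 2259\right) - 14673\right)\right) = - 5161 \left(\left(\left(\frac{-5 - 36}{15} - \left(-51 - 12\right)\right) - 24332\right) + \left(9925 - 14673\right)\right) = - 5161 \left(\left(\left(\frac{1}{15} \left(-41\right) - -63\right) - 24332\right) - 4748\right) = - 5161 \left(\left(\left(- \frac{41}{15} + 63\right) - 24332\right) - 4748\right) = - 5161 \left(\left(\frac{904}{15} - 24332\right) - 4748\right) = - 5161 \left(- \frac{364076}{15} - 4748\right) = \left(-5161\right) \left(- \frac{435296}{15}\right) = \frac{2246562656}{15}$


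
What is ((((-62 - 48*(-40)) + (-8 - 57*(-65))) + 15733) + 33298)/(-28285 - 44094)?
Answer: -54586/72379 ≈ -0.75417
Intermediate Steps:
((((-62 - 48*(-40)) + (-8 - 57*(-65))) + 15733) + 33298)/(-28285 - 44094) = ((((-62 + 1920) + (-8 + 3705)) + 15733) + 33298)/(-72379) = (((1858 + 3697) + 15733) + 33298)*(-1/72379) = ((5555 + 15733) + 33298)*(-1/72379) = (21288 + 33298)*(-1/72379) = 54586*(-1/72379) = -54586/72379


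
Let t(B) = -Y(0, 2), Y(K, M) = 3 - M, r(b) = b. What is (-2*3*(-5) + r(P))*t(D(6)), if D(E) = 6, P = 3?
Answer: -33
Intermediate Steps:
t(B) = -1 (t(B) = -(3 - 1*2) = -(3 - 2) = -1*1 = -1)
(-2*3*(-5) + r(P))*t(D(6)) = (-2*3*(-5) + 3)*(-1) = (-6*(-5) + 3)*(-1) = (30 + 3)*(-1) = 33*(-1) = -33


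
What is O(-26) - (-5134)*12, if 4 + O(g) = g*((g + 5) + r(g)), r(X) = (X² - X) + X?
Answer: 44574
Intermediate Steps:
r(X) = X²
O(g) = -4 + g*(5 + g + g²) (O(g) = -4 + g*((g + 5) + g²) = -4 + g*((5 + g) + g²) = -4 + g*(5 + g + g²))
O(-26) - (-5134)*12 = (-4 + (-26)² + (-26)³ + 5*(-26)) - (-5134)*12 = (-4 + 676 - 17576 - 130) - 302*(-204) = -17034 + 61608 = 44574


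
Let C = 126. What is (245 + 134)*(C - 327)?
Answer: -76179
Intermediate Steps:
(245 + 134)*(C - 327) = (245 + 134)*(126 - 327) = 379*(-201) = -76179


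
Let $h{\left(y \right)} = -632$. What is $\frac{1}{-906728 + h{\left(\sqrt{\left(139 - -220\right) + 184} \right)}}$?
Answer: $- \frac{1}{907360} \approx -1.1021 \cdot 10^{-6}$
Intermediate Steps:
$\frac{1}{-906728 + h{\left(\sqrt{\left(139 - -220\right) + 184} \right)}} = \frac{1}{-906728 - 632} = \frac{1}{-907360} = - \frac{1}{907360}$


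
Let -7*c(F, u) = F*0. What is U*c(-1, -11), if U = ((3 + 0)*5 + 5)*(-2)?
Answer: 0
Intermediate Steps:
c(F, u) = 0 (c(F, u) = -F*0/7 = -1/7*0 = 0)
U = -40 (U = (3*5 + 5)*(-2) = (15 + 5)*(-2) = 20*(-2) = -40)
U*c(-1, -11) = -40*0 = 0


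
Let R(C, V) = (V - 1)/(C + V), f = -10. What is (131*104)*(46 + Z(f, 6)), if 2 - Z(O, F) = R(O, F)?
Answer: 670982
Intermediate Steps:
R(C, V) = (-1 + V)/(C + V)
Z(O, F) = 2 - (-1 + F)/(F + O) (Z(O, F) = 2 - (-1 + F)/(O + F) = 2 - (-1 + F)/(F + O))
(131*104)*(46 + Z(f, 6)) = (131*104)*(46 + (1 + 6 + 2*(-10))/(6 - 10)) = 13624*(46 + (1 + 6 - 20)/(-4)) = 13624*(46 - ¼*(-13)) = 13624*(46 + 13/4) = 13624*(197/4) = 670982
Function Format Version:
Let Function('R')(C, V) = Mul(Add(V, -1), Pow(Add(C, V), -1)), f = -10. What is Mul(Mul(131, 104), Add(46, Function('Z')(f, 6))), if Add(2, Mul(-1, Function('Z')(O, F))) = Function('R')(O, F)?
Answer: 670982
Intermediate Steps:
Function('R')(C, V) = Mul(Pow(Add(C, V), -1), Add(-1, V)) (Function('R')(C, V) = Mul(Add(-1, V), Pow(Add(C, V), -1)) = Mul(Pow(Add(C, V), -1), Add(-1, V)))
Function('Z')(O, F) = Add(2, Mul(-1, Pow(Add(F, O), -1), Add(-1, F))) (Function('Z')(O, F) = Add(2, Mul(-1, Mul(Pow(Add(O, F), -1), Add(-1, F)))) = Add(2, Mul(-1, Mul(Pow(Add(F, O), -1), Add(-1, F)))) = Add(2, Mul(-1, Pow(Add(F, O), -1), Add(-1, F))))
Mul(Mul(131, 104), Add(46, Function('Z')(f, 6))) = Mul(Mul(131, 104), Add(46, Mul(Pow(Add(6, -10), -1), Add(1, 6, Mul(2, -10))))) = Mul(13624, Add(46, Mul(Pow(-4, -1), Add(1, 6, -20)))) = Mul(13624, Add(46, Mul(Rational(-1, 4), -13))) = Mul(13624, Add(46, Rational(13, 4))) = Mul(13624, Rational(197, 4)) = 670982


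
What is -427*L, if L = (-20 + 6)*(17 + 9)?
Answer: 155428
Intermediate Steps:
L = -364 (L = -14*26 = -364)
-427*L = -427*(-364) = 155428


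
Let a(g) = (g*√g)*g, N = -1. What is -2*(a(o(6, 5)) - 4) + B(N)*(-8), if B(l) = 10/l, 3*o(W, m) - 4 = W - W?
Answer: 88 - 64*√3/27 ≈ 83.894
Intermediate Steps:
o(W, m) = 4/3 (o(W, m) = 4/3 + (W - W)/3 = 4/3 + (⅓)*0 = 4/3 + 0 = 4/3)
a(g) = g^(5/2) (a(g) = g^(3/2)*g = g^(5/2))
-2*(a(o(6, 5)) - 4) + B(N)*(-8) = -2*((4/3)^(5/2) - 4) + (10/(-1))*(-8) = -2*(32*√3/27 - 4) + (10*(-1))*(-8) = -2*(-4 + 32*√3/27) - 10*(-8) = (8 - 64*√3/27) + 80 = 88 - 64*√3/27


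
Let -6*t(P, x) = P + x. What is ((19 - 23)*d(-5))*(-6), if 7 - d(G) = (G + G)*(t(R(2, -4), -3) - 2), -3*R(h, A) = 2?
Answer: -496/3 ≈ -165.33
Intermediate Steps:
R(h, A) = -2/3 (R(h, A) = -1/3*2 = -2/3)
t(P, x) = -P/6 - x/6 (t(P, x) = -(P + x)/6 = -P/6 - x/6)
d(G) = 7 + 25*G/9 (d(G) = 7 - (G + G)*((-1/6*(-2/3) - 1/6*(-3)) - 2) = 7 - 2*G*((1/9 + 1/2) - 2) = 7 - 2*G*(11/18 - 2) = 7 - 2*G*(-25)/18 = 7 - (-25)*G/9 = 7 + 25*G/9)
((19 - 23)*d(-5))*(-6) = ((19 - 23)*(7 + (25/9)*(-5)))*(-6) = -4*(7 - 125/9)*(-6) = -4*(-62/9)*(-6) = (248/9)*(-6) = -496/3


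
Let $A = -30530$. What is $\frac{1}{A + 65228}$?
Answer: $\frac{1}{34698} \approx 2.882 \cdot 10^{-5}$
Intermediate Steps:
$\frac{1}{A + 65228} = \frac{1}{-30530 + 65228} = \frac{1}{34698}$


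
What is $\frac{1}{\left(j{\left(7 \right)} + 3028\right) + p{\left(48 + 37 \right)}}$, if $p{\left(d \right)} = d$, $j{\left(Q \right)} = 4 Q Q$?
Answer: $\frac{1}{3309} \approx 0.00030221$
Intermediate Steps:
$j{\left(Q \right)} = 4 Q^{2}$
$\frac{1}{\left(j{\left(7 \right)} + 3028\right) + p{\left(48 + 37 \right)}} = \frac{1}{\left(4 \cdot 7^{2} + 3028\right) + \left(48 + 37\right)} = \frac{1}{\left(4 \cdot 49 + 3028\right) + 85} = \frac{1}{\left(196 + 3028\right) + 85} = \frac{1}{3224 + 85} = \frac{1}{3309}$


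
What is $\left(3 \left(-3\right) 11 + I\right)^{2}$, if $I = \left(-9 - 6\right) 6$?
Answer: $35721$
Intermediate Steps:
$I = -90$ ($I = \left(-15\right) 6 = -90$)
$\left(3 \left(-3\right) 11 + I\right)^{2} = \left(3 \left(-3\right) 11 - 90\right)^{2} = \left(\left(-9\right) 11 - 90\right)^{2} = \left(-99 - 90\right)^{2} = \left(-189\right)^{2} = 35721$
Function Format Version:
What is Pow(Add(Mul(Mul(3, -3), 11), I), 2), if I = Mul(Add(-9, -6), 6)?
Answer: 35721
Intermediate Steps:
I = -90 (I = Mul(-15, 6) = -90)
Pow(Add(Mul(Mul(3, -3), 11), I), 2) = Pow(Add(Mul(Mul(3, -3), 11), -90), 2) = Pow(Add(Mul(-9, 11), -90), 2) = Pow(Add(-99, -90), 2) = Pow(-189, 2) = 35721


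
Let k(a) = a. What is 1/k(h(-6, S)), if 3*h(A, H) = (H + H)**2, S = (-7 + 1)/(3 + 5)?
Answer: 4/3 ≈ 1.3333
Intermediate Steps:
S = -3/4 (S = -6/8 = -6*1/8 = -3/4 ≈ -0.75000)
h(A, H) = 4*H**2/3 (h(A, H) = (H + H)**2/3 = (2*H)**2/3 = (4*H**2)/3 = 4*H**2/3)
1/k(h(-6, S)) = 1/(4*(-3/4)**2/3) = 1/((4/3)*(9/16)) = 1/(3/4) = 4/3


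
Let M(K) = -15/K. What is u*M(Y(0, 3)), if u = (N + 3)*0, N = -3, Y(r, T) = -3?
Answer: 0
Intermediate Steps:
u = 0 (u = (-3 + 3)*0 = 0*0 = 0)
u*M(Y(0, 3)) = 0*(-15/(-3)) = 0*(-15*(-⅓)) = 0*5 = 0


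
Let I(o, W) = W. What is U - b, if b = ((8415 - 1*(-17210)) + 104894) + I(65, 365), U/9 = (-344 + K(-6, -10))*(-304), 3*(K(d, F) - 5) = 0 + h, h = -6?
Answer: 802092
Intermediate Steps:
K(d, F) = 3 (K(d, F) = 5 + (0 - 6)/3 = 5 + (1/3)*(-6) = 5 - 2 = 3)
U = 932976 (U = 9*((-344 + 3)*(-304)) = 9*(-341*(-304)) = 9*103664 = 932976)
b = 130884 (b = ((8415 - 1*(-17210)) + 104894) + 365 = ((8415 + 17210) + 104894) + 365 = (25625 + 104894) + 365 = 130519 + 365 = 130884)
U - b = 932976 - 1*130884 = 932976 - 130884 = 802092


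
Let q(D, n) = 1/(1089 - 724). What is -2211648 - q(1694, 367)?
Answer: -807251521/365 ≈ -2.2116e+6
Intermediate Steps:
q(D, n) = 1/365
-2211648 - q(1694, 367) = -2211648 - 1*1/365 = -2211648 - 1/365 = -807251521/365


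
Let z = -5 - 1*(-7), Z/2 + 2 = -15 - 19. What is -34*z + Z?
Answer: -140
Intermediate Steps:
Z = -72 (Z = -4 + 2*(-15 - 19) = -4 + 2*(-34) = -4 - 68 = -72)
z = 2 (z = -5 + 7 = 2)
-34*z + Z = -34*2 - 72 = -68 - 72 = -140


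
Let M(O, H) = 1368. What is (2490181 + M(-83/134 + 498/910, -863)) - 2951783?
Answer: -460234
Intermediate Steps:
(2490181 + M(-83/134 + 498/910, -863)) - 2951783 = (2490181 + 1368) - 2951783 = 2491549 - 2951783 = -460234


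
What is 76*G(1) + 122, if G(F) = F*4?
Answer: 426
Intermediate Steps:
G(F) = 4*F
76*G(1) + 122 = 76*(4*1) + 122 = 76*4 + 122 = 304 + 122 = 426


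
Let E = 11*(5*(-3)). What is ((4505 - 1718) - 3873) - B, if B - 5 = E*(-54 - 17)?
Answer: -12806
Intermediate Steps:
E = -165 (E = 11*(-15) = -165)
B = 11720 (B = 5 - 165*(-54 - 17) = 5 - 165*(-71) = 5 + 11715 = 11720)
((4505 - 1718) - 3873) - B = ((4505 - 1718) - 3873) - 1*11720 = (2787 - 3873) - 11720 = -1086 - 11720 = -12806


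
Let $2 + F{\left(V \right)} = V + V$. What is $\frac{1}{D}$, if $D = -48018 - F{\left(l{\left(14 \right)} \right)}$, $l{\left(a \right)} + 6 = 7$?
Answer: $- \frac{1}{48018} \approx -2.0826 \cdot 10^{-5}$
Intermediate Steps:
$l{\left(a \right)} = 1$ ($l{\left(a \right)} = -6 + 7 = 1$)
$F{\left(V \right)} = -2 + 2 V$ ($F{\left(V \right)} = -2 + \left(V + V\right) = -2 + 2 V$)
$D = -48018$ ($D = -48018 - \left(-2 + 2 \cdot 1\right) = -48018 - \left(-2 + 2\right) = -48018 - 0 = -48018 + 0 = -48018$)
$\frac{1}{D} = \frac{1}{-48018} = - \frac{1}{48018}$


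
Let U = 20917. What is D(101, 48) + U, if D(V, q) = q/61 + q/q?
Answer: 1276046/61 ≈ 20919.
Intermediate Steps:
D(V, q) = 1 + q/61 (D(V, q) = q*(1/61) + 1 = q/61 + 1 = 1 + q/61)
D(101, 48) + U = (1 + (1/61)*48) + 20917 = (1 + 48/61) + 20917 = 109/61 + 20917 = 1276046/61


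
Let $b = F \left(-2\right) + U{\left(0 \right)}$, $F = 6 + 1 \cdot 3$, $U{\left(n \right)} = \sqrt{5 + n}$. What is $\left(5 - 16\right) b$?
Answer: $198 - 11 \sqrt{5} \approx 173.4$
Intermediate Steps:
$F = 9$ ($F = 6 + 3 = 9$)
$b = -18 + \sqrt{5}$ ($b = 9 \left(-2\right) + \sqrt{5 + 0} = -18 + \sqrt{5} \approx -15.764$)
$\left(5 - 16\right) b = \left(5 - 16\right) \left(-18 + \sqrt{5}\right) = - 11 \left(-18 + \sqrt{5}\right) = 198 - 11 \sqrt{5}$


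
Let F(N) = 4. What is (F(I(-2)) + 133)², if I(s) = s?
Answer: 18769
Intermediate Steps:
(F(I(-2)) + 133)² = (4 + 133)² = 137² = 18769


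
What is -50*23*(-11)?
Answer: 12650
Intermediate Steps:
-50*23*(-11) = -50*(-253) = -1*(-12650) = 12650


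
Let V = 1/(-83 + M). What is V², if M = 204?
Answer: 1/14641 ≈ 6.8301e-5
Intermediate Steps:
V = 1/121 (V = 1/(-83 + 204) = 1/121 ≈ 0.0082645)
V² = (1/121)² = 1/14641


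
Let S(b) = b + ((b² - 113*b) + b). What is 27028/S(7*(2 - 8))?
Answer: 13514/3213 ≈ 4.2060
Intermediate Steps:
S(b) = b² - 111*b (S(b) = b + (b² - 112*b) = b² - 111*b)
27028/S(7*(2 - 8)) = 27028/(((7*(2 - 8))*(-111 + 7*(2 - 8)))) = 27028/(((7*(-6))*(-111 + 7*(-6)))) = 27028/((-42*(-111 - 42))) = 27028/((-42*(-153))) = 27028/6426 = 27028*(1/6426) = 13514/3213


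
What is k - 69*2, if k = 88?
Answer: -50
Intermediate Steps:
k - 69*2 = 88 - 69*2 = 88 - 138 = -50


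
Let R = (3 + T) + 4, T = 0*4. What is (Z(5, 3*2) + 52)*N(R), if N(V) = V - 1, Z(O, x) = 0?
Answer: 312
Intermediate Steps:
T = 0
R = 7 (R = (3 + 0) + 4 = 3 + 4 = 7)
N(V) = -1 + V
(Z(5, 3*2) + 52)*N(R) = (0 + 52)*(-1 + 7) = 52*6 = 312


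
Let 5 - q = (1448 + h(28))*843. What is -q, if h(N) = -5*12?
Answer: 1170079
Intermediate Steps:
h(N) = -60
q = -1170079 (q = 5 - (1448 - 60)*843 = 5 - 1388*843 = 5 - 1*1170084 = 5 - 1170084 = -1170079)
-q = -1*(-1170079) = 1170079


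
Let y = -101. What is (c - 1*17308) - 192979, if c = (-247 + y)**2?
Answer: -89183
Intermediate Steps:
c = 121104 (c = (-247 - 101)**2 = (-348)**2 = 121104)
(c - 1*17308) - 192979 = (121104 - 1*17308) - 192979 = (121104 - 17308) - 192979 = 103796 - 192979 = -89183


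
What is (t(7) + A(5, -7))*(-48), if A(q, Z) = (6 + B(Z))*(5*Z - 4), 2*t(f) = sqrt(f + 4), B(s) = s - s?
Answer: 11232 - 24*sqrt(11) ≈ 11152.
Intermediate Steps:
B(s) = 0
t(f) = sqrt(4 + f)/2 (t(f) = sqrt(f + 4)/2 = sqrt(4 + f)/2)
A(q, Z) = -24 + 30*Z (A(q, Z) = (6 + 0)*(5*Z - 4) = 6*(-4 + 5*Z) = -24 + 30*Z)
(t(7) + A(5, -7))*(-48) = (sqrt(4 + 7)/2 + (-24 + 30*(-7)))*(-48) = (sqrt(11)/2 + (-24 - 210))*(-48) = (sqrt(11)/2 - 234)*(-48) = (-234 + sqrt(11)/2)*(-48) = 11232 - 24*sqrt(11)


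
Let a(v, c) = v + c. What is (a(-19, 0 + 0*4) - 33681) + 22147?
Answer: -11553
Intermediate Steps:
a(v, c) = c + v
(a(-19, 0 + 0*4) - 33681) + 22147 = (((0 + 0*4) - 19) - 33681) + 22147 = (((0 + 0) - 19) - 33681) + 22147 = ((0 - 19) - 33681) + 22147 = (-19 - 33681) + 22147 = -33700 + 22147 = -11553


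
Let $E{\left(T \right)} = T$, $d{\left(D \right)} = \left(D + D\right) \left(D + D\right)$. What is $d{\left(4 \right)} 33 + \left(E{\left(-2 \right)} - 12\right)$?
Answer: $2098$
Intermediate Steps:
$d{\left(D \right)} = 4 D^{2}$ ($d{\left(D \right)} = 2 D 2 D = 4 D^{2}$)
$d{\left(4 \right)} 33 + \left(E{\left(-2 \right)} - 12\right) = 4 \cdot 4^{2} \cdot 33 - 14 = 4 \cdot 16 \cdot 33 - 14 = 64 \cdot 33 - 14 = 2112 - 14 = 2098$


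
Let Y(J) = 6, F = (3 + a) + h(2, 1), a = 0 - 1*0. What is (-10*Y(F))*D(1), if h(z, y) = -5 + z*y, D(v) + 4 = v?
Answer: 180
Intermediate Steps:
a = 0 (a = 0 + 0 = 0)
D(v) = -4 + v
h(z, y) = -5 + y*z
F = 0 (F = (3 + 0) + (-5 + 1*2) = 3 + (-5 + 2) = 3 - 3 = 0)
(-10*Y(F))*D(1) = (-10*6)*(-4 + 1) = -60*(-3) = 180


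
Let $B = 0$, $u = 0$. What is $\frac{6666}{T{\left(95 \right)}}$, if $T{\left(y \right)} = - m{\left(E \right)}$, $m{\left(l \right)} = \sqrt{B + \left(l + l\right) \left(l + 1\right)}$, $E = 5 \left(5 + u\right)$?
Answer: $- \frac{3333 \sqrt{13}}{65} \approx -184.88$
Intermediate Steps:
$E = 25$ ($E = 5 \left(5 + 0\right) = 5 \cdot 5 = 25$)
$m{\left(l \right)} = \sqrt{2} \sqrt{l \left(1 + l\right)}$ ($m{\left(l \right)} = \sqrt{0 + \left(l + l\right) \left(l + 1\right)} = \sqrt{0 + 2 l \left(1 + l\right)} = \sqrt{2 l \left(1 + l\right)} = \sqrt{2} \sqrt{l \left(1 + l\right)}$)
$T{\left(y \right)} = - 10 \sqrt{13}$ ($T{\left(y \right)} = - \sqrt{2} \sqrt{25 \left(1 + 25\right)} = - \sqrt{2} \sqrt{25 \cdot 26} = - \sqrt{2} \sqrt{650} = - \sqrt{2} \cdot 5 \sqrt{26} = - 10 \sqrt{13}$)
$\frac{6666}{T{\left(95 \right)}} = \frac{6666}{\left(-10\right) \sqrt{13}} = 6666 \left(- \frac{\sqrt{13}}{130}\right) = - \frac{3333 \sqrt{13}}{65}$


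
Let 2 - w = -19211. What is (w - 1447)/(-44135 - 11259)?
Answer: -8883/27697 ≈ -0.32072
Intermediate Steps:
w = 19213 (w = 2 - 1*(-19211) = 2 + 19211 = 19213)
(w - 1447)/(-44135 - 11259) = (19213 - 1447)/(-44135 - 11259) = 17766/(-55394) = 17766*(-1/55394) = -8883/27697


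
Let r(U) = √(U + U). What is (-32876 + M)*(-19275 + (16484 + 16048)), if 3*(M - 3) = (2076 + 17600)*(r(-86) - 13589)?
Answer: -1181975485077 + 173896488*I*√43 ≈ -1.182e+12 + 1.1403e+9*I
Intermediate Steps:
r(U) = √2*√U (r(U) = √(2*U) = √2*√U)
M = -267377155/3 + 39352*I*√43/3 (M = 3 + ((2076 + 17600)*(√2*√(-86) - 13589))/3 = 3 + (19676*(√2*(I*√86) - 13589))/3 = 3 + (19676*(2*I*√43 - 13589))/3 = 3 + (19676*(-13589 + 2*I*√43))/3 = 3 + (-267377164 + 39352*I*√43)/3 = 3 + (-267377164/3 + 39352*I*√43/3) = -267377155/3 + 39352*I*√43/3 ≈ -8.9126e+7 + 86016.0*I)
(-32876 + M)*(-19275 + (16484 + 16048)) = (-32876 + (-267377155/3 + 39352*I*√43/3))*(-19275 + (16484 + 16048)) = (-267475783/3 + 39352*I*√43/3)*(-19275 + 32532) = (-267475783/3 + 39352*I*√43/3)*13257 = -1181975485077 + 173896488*I*√43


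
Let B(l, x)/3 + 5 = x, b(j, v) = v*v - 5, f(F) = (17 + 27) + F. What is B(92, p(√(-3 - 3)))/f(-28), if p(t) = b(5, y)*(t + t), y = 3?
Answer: -15/16 + 3*I*√6/2 ≈ -0.9375 + 3.6742*I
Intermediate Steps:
f(F) = 44 + F
b(j, v) = -5 + v² (b(j, v) = v² - 5 = -5 + v²)
p(t) = 8*t (p(t) = (-5 + 3²)*(t + t) = (-5 + 9)*(2*t) = 4*(2*t) = 8*t)
B(l, x) = -15 + 3*x
B(92, p(√(-3 - 3)))/f(-28) = (-15 + 3*(8*√(-3 - 3)))/(44 - 28) = (-15 + 3*(8*√(-6)))/16 = (-15 + 3*(8*(I*√6)))*(1/16) = (-15 + 3*(8*I*√6))*(1/16) = (-15 + 24*I*√6)*(1/16) = -15/16 + 3*I*√6/2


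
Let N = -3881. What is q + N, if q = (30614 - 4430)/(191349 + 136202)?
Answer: -1271199247/327551 ≈ -3880.9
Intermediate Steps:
q = 26184/327551 ≈ 0.079939
q + N = 26184/327551 - 3881 = -1271199247/327551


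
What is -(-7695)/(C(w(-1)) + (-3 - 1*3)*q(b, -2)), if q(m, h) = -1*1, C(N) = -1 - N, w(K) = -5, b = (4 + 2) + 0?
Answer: 1539/2 ≈ 769.50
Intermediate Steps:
b = 6 (b = 6 + 0 = 6)
q(m, h) = -1
-(-7695)/(C(w(-1)) + (-3 - 1*3)*q(b, -2)) = -(-7695)/((-1 - 1*(-5)) + (-3 - 1*3)*(-1)) = -(-7695)/((-1 + 5) + (-3 - 3)*(-1)) = -(-7695)/(4 - 6*(-1)) = -(-7695)/(4 + 6) = -(-7695)/10 = -7695*(-1/10) = 1539/2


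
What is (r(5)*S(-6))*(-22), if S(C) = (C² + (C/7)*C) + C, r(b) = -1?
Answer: 5412/7 ≈ 773.14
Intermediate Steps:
S(C) = C + 8*C²/7 (S(C) = (C² + (C*(⅐))*C) + C = (C² + (C/7)*C) + C = (C² + C²/7) + C = 8*C²/7 + C = C + 8*C²/7)
(r(5)*S(-6))*(-22) = -(-6)*(7 + 8*(-6))/7*(-22) = -(-6)*(7 - 48)/7*(-22) = -(-6)*(-41)/7*(-22) = -1*246/7*(-22) = -246/7*(-22) = 5412/7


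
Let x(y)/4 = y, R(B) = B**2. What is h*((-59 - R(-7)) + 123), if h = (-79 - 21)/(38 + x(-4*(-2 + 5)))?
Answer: 150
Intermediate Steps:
x(y) = 4*y
h = 10 (h = (-79 - 21)/(38 + 4*(-4*(-2 + 5))) = -100/(38 + 4*(-4*3)) = -100/(38 + 4*(-12)) = -100/(38 - 48) = -100/(-10) = -100*(-1/10) = 10)
h*((-59 - R(-7)) + 123) = 10*((-59 - 1*(-7)**2) + 123) = 10*((-59 - 1*49) + 123) = 10*((-59 - 49) + 123) = 10*(-108 + 123) = 10*15 = 150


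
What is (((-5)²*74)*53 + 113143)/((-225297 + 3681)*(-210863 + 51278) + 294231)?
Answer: 211193/35366883591 ≈ 5.9715e-6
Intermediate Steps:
(((-5)²*74)*53 + 113143)/((-225297 + 3681)*(-210863 + 51278) + 294231) = ((25*74)*53 + 113143)/(-221616*(-159585) + 294231) = (1850*53 + 113143)/(35366589360 + 294231) = (98050 + 113143)/35366883591 = 211193*(1/35366883591) = 211193/35366883591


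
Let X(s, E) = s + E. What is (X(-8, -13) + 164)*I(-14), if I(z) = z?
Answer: -2002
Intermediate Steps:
X(s, E) = E + s
(X(-8, -13) + 164)*I(-14) = ((-13 - 8) + 164)*(-14) = (-21 + 164)*(-14) = 143*(-14) = -2002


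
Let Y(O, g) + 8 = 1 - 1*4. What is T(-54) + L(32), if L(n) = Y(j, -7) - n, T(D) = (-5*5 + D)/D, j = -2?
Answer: -2243/54 ≈ -41.537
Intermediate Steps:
Y(O, g) = -11 (Y(O, g) = -8 + (1 - 1*4) = -8 + (1 - 4) = -8 - 3 = -11)
T(D) = (-25 + D)/D
L(n) = -11 - n
T(-54) + L(32) = (-25 - 54)/(-54) + (-11 - 1*32) = -1/54*(-79) + (-11 - 32) = 79/54 - 43 = -2243/54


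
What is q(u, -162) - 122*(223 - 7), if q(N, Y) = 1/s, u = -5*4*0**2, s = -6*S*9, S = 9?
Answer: -12807073/486 ≈ -26352.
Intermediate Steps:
s = -486 (s = -6*9*9 = -54*9 = -486)
u = 0 (u = -20*0 = 0)
q(N, Y) = -1/486 (q(N, Y) = 1/(-486) = -1/486)
q(u, -162) - 122*(223 - 7) = -1/486 - 122*(223 - 7) = -1/486 - 122*216 = -1/486 - 1*26352 = -1/486 - 26352 = -12807073/486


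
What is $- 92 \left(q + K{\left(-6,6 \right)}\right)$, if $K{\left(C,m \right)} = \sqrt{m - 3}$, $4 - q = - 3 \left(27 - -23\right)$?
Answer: $-14168 - 92 \sqrt{3} \approx -14327.0$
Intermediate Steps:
$q = 154$ ($q = 4 - - 3 \left(27 - -23\right) = 4 - - 3 \left(27 + 23\right) = 4 - \left(-3\right) 50 = 4 - -150 = 4 + 150 = 154$)
$K{\left(C,m \right)} = \sqrt{-3 + m}$
$- 92 \left(q + K{\left(-6,6 \right)}\right) = - 92 \left(154 + \sqrt{-3 + 6}\right) = - 92 \left(154 + \sqrt{3}\right) = -14168 - 92 \sqrt{3}$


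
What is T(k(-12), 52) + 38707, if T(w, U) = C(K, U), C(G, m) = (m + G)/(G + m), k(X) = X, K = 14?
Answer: 38708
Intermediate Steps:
C(G, m) = 1 (C(G, m) = (G + m)/(G + m) = 1)
T(w, U) = 1
T(k(-12), 52) + 38707 = 1 + 38707 = 38708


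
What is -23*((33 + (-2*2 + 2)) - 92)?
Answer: 1403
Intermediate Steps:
-23*((33 + (-2*2 + 2)) - 92) = -23*((33 + (-4 + 2)) - 92) = -23*((33 - 2) - 92) = -23*(31 - 92) = -23*(-61) = 1403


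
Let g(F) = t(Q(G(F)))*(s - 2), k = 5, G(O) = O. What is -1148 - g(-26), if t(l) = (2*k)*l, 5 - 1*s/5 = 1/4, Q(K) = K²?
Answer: -148178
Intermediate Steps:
s = 95/4 (s = 25 - 5/4 = 95/4 ≈ 23.750)
t(l) = 10*l (t(l) = (2*5)*l = 10*l)
g(F) = 435*F²/2 (g(F) = (10*F²)*(95/4 - 2) = (10*F²)*(87/4) = 435*F²/2)
-1148 - g(-26) = -1148 - 435*(-26)²/2 = -1148 - 435*676/2 = -1148 - 1*147030 = -1148 - 147030 = -148178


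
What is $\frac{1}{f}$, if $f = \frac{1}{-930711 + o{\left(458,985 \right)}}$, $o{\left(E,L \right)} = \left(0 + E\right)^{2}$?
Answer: $-720947$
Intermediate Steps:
$o{\left(E,L \right)} = E^{2}$
$f = - \frac{1}{720947}$ ($f = \frac{1}{-930711 + 458^{2}} = \frac{1}{-930711 + 209764} = \frac{1}{-720947} = - \frac{1}{720947} \approx -1.3871 \cdot 10^{-6}$)
$\frac{1}{f} = \frac{1}{- \frac{1}{720947}} = -720947$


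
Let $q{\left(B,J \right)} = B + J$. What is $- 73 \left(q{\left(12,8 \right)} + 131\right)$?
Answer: $-11023$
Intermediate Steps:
$- 73 \left(q{\left(12,8 \right)} + 131\right) = - 73 \left(\left(12 + 8\right) + 131\right) = - 73 \left(20 + 131\right) = \left(-73\right) 151 = -11023$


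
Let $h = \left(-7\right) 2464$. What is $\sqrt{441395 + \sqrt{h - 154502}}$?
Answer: $\sqrt{441395 + 5 i \sqrt{6870}} \approx 664.38 + 0.312 i$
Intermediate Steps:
$h = -17248$
$\sqrt{441395 + \sqrt{h - 154502}} = \sqrt{441395 + \sqrt{-17248 - 154502}} = \sqrt{441395 + \sqrt{-171750}} = \sqrt{441395 + 5 i \sqrt{6870}}$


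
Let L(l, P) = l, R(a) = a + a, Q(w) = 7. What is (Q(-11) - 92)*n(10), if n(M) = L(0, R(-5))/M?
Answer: 0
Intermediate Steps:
R(a) = 2*a
n(M) = 0 (n(M) = 0/M = 0)
(Q(-11) - 92)*n(10) = (7 - 92)*0 = -85*0 = 0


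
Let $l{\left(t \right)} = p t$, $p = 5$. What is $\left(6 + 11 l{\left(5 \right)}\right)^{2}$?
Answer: $78961$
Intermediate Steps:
$l{\left(t \right)} = 5 t$
$\left(6 + 11 l{\left(5 \right)}\right)^{2} = \left(6 + 11 \cdot 5 \cdot 5\right)^{2} = \left(6 + 11 \cdot 25\right)^{2} = \left(6 + 275\right)^{2} = 281^{2} = 78961$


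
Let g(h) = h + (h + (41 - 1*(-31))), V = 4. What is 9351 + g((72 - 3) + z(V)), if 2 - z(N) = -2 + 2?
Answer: 9565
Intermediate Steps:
z(N) = 2 (z(N) = 2 - (-2 + 2) = 2 - 1*0 = 2 + 0 = 2)
g(h) = 72 + 2*h (g(h) = h + (h + (41 + 31)) = h + (h + 72) = h + (72 + h) = 72 + 2*h)
9351 + g((72 - 3) + z(V)) = 9351 + (72 + 2*((72 - 3) + 2)) = 9351 + (72 + 2*(69 + 2)) = 9351 + (72 + 2*71) = 9351 + (72 + 142) = 9351 + 214 = 9565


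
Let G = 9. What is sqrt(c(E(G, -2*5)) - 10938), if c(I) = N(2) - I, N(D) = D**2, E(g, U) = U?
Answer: 2*I*sqrt(2731) ≈ 104.52*I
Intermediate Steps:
c(I) = 4 - I (c(I) = 2**2 - I = 4 - I)
sqrt(c(E(G, -2*5)) - 10938) = sqrt((4 - (-2)*5) - 10938) = sqrt((4 - 1*(-10)) - 10938) = sqrt((4 + 10) - 10938) = sqrt(14 - 10938) = sqrt(-10924) = 2*I*sqrt(2731)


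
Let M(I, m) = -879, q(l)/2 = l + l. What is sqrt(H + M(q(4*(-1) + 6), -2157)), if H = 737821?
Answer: sqrt(736942) ≈ 858.45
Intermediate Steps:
q(l) = 4*l (q(l) = 2*(l + l) = 2*(2*l) = 4*l)
sqrt(H + M(q(4*(-1) + 6), -2157)) = sqrt(737821 - 879) = sqrt(736942)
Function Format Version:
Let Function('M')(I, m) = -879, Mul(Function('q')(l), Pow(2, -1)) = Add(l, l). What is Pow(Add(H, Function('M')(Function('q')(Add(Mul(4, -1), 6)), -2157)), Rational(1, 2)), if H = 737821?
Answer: Pow(736942, Rational(1, 2)) ≈ 858.45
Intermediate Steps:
Function('q')(l) = Mul(4, l) (Function('q')(l) = Mul(2, Add(l, l)) = Mul(2, Mul(2, l)) = Mul(4, l))
Pow(Add(H, Function('M')(Function('q')(Add(Mul(4, -1), 6)), -2157)), Rational(1, 2)) = Pow(Add(737821, -879), Rational(1, 2)) = Pow(736942, Rational(1, 2))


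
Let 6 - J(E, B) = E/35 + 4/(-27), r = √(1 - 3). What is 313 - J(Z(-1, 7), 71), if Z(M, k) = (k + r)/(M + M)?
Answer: 82823/270 - I*√2/70 ≈ 306.75 - 0.020203*I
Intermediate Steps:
r = I*√2 (r = √(-2) = I*√2 ≈ 1.4142*I)
Z(M, k) = (k + I*√2)/(2*M) (Z(M, k) = (k + I*√2)/(M + M) = (k + I*√2)/((2*M)) = (k + I*√2)*(1/(2*M)) = (k + I*√2)/(2*M))
J(E, B) = 166/27 - E/35 (J(E, B) = 6 - (E/35 + 4/(-27)) = 6 - (E*(1/35) + 4*(-1/27)) = 6 - (E/35 - 4/27) = 6 - (-4/27 + E/35) = 6 + (4/27 - E/35) = 166/27 - E/35)
313 - J(Z(-1, 7), 71) = 313 - (166/27 - (7 + I*√2)/(70*(-1))) = 313 - (166/27 - (-1)*(7 + I*√2)/70) = 313 - (166/27 - (-7/2 - I*√2/2)/35) = 313 - (166/27 + (⅒ + I*√2/70)) = 313 - (1687/270 + I*√2/70) = 313 + (-1687/270 - I*√2/70) = 82823/270 - I*√2/70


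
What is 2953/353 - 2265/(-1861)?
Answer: 6295078/656933 ≈ 9.5825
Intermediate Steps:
2953/353 - 2265/(-1861) = 2953*(1/353) - 2265*(-1/1861) = 2953/353 + 2265/1861 = 6295078/656933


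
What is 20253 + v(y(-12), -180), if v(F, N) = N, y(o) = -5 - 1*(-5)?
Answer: 20073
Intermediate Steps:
y(o) = 0 (y(o) = -5 + 5 = 0)
20253 + v(y(-12), -180) = 20253 - 180 = 20073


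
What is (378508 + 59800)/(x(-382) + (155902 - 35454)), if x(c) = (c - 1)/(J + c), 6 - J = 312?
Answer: 301555904/82868607 ≈ 3.6390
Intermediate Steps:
J = -306 (J = 6 - 1*312 = 6 - 312 = -306)
x(c) = (-1 + c)/(-306 + c) (x(c) = (c - 1)/(-306 + c) = (-1 + c)/(-306 + c))
(378508 + 59800)/(x(-382) + (155902 - 35454)) = (378508 + 59800)/((-1 - 382)/(-306 - 382) + (155902 - 35454)) = 438308/(-383/(-688) + 120448) = 438308/(-1/688*(-383) + 120448) = 438308/(383/688 + 120448) = 438308/(82868607/688) = 438308*(688/82868607) = 301555904/82868607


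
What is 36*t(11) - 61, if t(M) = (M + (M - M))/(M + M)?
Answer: -43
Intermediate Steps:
t(M) = ½ (t(M) = (M + 0)/((2*M)) = M*(1/(2*M)) = ½)
36*t(11) - 61 = 36*(½) - 61 = 18 - 61 = -43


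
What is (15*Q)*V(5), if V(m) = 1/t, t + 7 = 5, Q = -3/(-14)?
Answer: -45/28 ≈ -1.6071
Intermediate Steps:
Q = 3/14 (Q = -3*(-1/14) = 3/14 ≈ 0.21429)
t = -2 (t = -7 + 5 = -2)
V(m) = -½ (V(m) = 1/(-2) = -½)
(15*Q)*V(5) = (15*(3/14))*(-½) = (45/14)*(-½) = -45/28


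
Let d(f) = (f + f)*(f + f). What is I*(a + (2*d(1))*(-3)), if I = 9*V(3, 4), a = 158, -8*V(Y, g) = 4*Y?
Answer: -1809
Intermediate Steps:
V(Y, g) = -Y/2
I = -27/2 (I = 9*(-½*3) = 9*(-3/2) = -27/2 ≈ -13.500)
d(f) = 4*f² (d(f) = (2*f)*(2*f) = 4*f²)
I*(a + (2*d(1))*(-3)) = -27*(158 + (2*(4*1²))*(-3))/2 = -27*(158 + (2*(4*1))*(-3))/2 = -27*(158 + (2*4)*(-3))/2 = -27*(158 + 8*(-3))/2 = -27*(158 - 24)/2 = -27/2*134 = -1809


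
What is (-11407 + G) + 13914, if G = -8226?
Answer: -5719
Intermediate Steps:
(-11407 + G) + 13914 = (-11407 - 8226) + 13914 = -19633 + 13914 = -5719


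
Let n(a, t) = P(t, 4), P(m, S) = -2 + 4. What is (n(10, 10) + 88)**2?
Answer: 8100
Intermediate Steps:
P(m, S) = 2
n(a, t) = 2
(n(10, 10) + 88)**2 = (2 + 88)**2 = 90**2 = 8100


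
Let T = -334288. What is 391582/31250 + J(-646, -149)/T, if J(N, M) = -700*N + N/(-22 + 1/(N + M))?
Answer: 30035389852867/2687054875000 ≈ 11.178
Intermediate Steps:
J(N, M) = -700*N + N/(-22 + 1/(M + N))
391582/31250 + J(-646, -149)/T = 391582/31250 - 646*(700 - 15401*(-149) - 15401*(-646))/(-1 + 22*(-149) + 22*(-646))/(-334288) = 391582*(1/31250) - 646*(700 + 2294749 + 9949046)/(-1 - 3278 - 14212)*(-1/334288) = 195791/15625 - 646*12244495/(-17491)*(-1/334288) = 195791/15625 - 646*(-1/17491)*12244495*(-1/334288) = 195791/15625 + (7909943770/17491)*(-1/334288) = 195791/15625 - 232645405/171971512 = 30035389852867/2687054875000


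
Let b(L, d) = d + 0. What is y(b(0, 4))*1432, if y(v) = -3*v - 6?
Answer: -25776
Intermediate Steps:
b(L, d) = d
y(v) = -6 - 3*v
y(b(0, 4))*1432 = (-6 - 3*4)*1432 = (-6 - 12)*1432 = -18*1432 = -25776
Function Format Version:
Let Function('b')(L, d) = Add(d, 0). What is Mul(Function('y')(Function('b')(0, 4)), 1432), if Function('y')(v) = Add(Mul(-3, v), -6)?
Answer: -25776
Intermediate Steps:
Function('b')(L, d) = d
Function('y')(v) = Add(-6, Mul(-3, v))
Mul(Function('y')(Function('b')(0, 4)), 1432) = Mul(Add(-6, Mul(-3, 4)), 1432) = Mul(Add(-6, -12), 1432) = Mul(-18, 1432) = -25776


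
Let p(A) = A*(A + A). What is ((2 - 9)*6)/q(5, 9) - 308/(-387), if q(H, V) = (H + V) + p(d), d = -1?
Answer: -5663/3096 ≈ -1.8291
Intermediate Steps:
p(A) = 2*A**2 (p(A) = A*(2*A) = 2*A**2)
q(H, V) = 2 + H + V (q(H, V) = (H + V) + 2*(-1)**2 = (H + V) + 2*1 = (H + V) + 2 = 2 + H + V)
((2 - 9)*6)/q(5, 9) - 308/(-387) = ((2 - 9)*6)/(2 + 5 + 9) - 308/(-387) = -7*6/16 - 308*(-1/387) = -42*1/16 + 308/387 = -21/8 + 308/387 = -5663/3096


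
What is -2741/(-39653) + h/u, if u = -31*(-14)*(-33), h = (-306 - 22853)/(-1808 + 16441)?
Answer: 575360180893/8310230922378 ≈ 0.069235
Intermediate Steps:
h = -23159/14633 ≈ -1.5827
u = -14322 (u = 434*(-33) = -14322)
-2741/(-39653) + h/u = -2741/(-39653) - 23159/14633/(-14322) = -2741*(-1/39653) - 23159/14633*(-1/14322) = 2741/39653 + 23159/209573826 = 575360180893/8310230922378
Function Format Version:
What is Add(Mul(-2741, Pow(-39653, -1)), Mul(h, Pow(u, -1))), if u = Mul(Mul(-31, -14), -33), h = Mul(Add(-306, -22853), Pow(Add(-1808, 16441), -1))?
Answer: Rational(575360180893, 8310230922378) ≈ 0.069235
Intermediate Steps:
h = Rational(-23159, 14633) (h = Mul(-23159, Pow(14633, -1)) = Mul(-23159, Rational(1, 14633)) = Rational(-23159, 14633) ≈ -1.5827)
u = -14322 (u = Mul(434, -33) = -14322)
Add(Mul(-2741, Pow(-39653, -1)), Mul(h, Pow(u, -1))) = Add(Mul(-2741, Pow(-39653, -1)), Mul(Rational(-23159, 14633), Pow(-14322, -1))) = Add(Mul(-2741, Rational(-1, 39653)), Mul(Rational(-23159, 14633), Rational(-1, 14322))) = Add(Rational(2741, 39653), Rational(23159, 209573826)) = Rational(575360180893, 8310230922378)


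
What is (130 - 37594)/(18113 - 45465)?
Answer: 4683/3419 ≈ 1.3697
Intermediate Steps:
(130 - 37594)/(18113 - 45465) = -37464/(-27352) = -37464*(-1/27352) = 4683/3419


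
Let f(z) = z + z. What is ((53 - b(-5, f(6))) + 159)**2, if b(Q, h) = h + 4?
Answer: 38416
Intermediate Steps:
f(z) = 2*z
b(Q, h) = 4 + h
((53 - b(-5, f(6))) + 159)**2 = ((53 - (4 + 2*6)) + 159)**2 = ((53 - (4 + 12)) + 159)**2 = ((53 - 1*16) + 159)**2 = ((53 - 16) + 159)**2 = (37 + 159)**2 = 196**2 = 38416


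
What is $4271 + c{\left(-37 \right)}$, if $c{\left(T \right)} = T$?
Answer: $4234$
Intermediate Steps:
$4271 + c{\left(-37 \right)} = 4271 - 37 = 4234$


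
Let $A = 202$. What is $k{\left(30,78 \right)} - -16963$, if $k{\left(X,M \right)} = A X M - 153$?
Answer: $489490$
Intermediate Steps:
$k{\left(X,M \right)} = -153 + 202 M X$ ($k{\left(X,M \right)} = 202 X M - 153 = 202 M X - 153 = -153 + 202 M X$)
$k{\left(30,78 \right)} - -16963 = \left(-153 + 202 \cdot 78 \cdot 30\right) - -16963 = \left(-153 + 472680\right) + 16963 = 472527 + 16963 = 489490$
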